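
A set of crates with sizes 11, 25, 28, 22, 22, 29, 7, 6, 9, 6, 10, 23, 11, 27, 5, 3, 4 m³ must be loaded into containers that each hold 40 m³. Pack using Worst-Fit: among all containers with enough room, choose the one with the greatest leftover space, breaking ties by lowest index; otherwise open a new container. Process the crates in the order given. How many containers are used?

11 m³ → container 1 (remaining 29 m³)
25 m³ → container 1 (remaining 4 m³)
28 m³ → container 2 (remaining 12 m³)
22 m³ → container 3 (remaining 18 m³)
22 m³ → container 4 (remaining 18 m³)
29 m³ → container 5 (remaining 11 m³)
7 m³ → container 3 (remaining 11 m³)
6 m³ → container 4 (remaining 12 m³)
9 m³ → container 2 (remaining 3 m³)
6 m³ → container 4 (remaining 6 m³)
10 m³ → container 3 (remaining 1 m³)
23 m³ → container 6 (remaining 17 m³)
11 m³ → container 6 (remaining 6 m³)
27 m³ → container 7 (remaining 13 m³)
5 m³ → container 7 (remaining 8 m³)
3 m³ → container 5 (remaining 8 m³)
4 m³ → container 5 (remaining 4 m³)
Final containers: [11,25] [28,9] [22,7,10] [22,6,6] [29,3,4] [23,11] [27,5].

7 containers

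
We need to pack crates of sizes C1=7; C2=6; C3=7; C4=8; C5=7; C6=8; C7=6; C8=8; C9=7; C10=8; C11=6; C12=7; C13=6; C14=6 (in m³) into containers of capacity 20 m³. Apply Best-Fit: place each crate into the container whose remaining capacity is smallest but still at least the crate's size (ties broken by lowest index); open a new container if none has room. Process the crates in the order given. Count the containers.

container 1: place C1 (7 m³), 13 m³ left
container 1: place C2 (6 m³), 7 m³ left
container 1: place C3 (7 m³), 0 m³ left
container 2: place C4 (8 m³), 12 m³ left
container 2: place C5 (7 m³), 5 m³ left
container 3: place C6 (8 m³), 12 m³ left
container 3: place C7 (6 m³), 6 m³ left
container 4: place C8 (8 m³), 12 m³ left
container 4: place C9 (7 m³), 5 m³ left
container 5: place C10 (8 m³), 12 m³ left
container 3: place C11 (6 m³), 0 m³ left
container 5: place C12 (7 m³), 5 m³ left
container 6: place C13 (6 m³), 14 m³ left
container 6: place C14 (6 m³), 8 m³ left

6 containers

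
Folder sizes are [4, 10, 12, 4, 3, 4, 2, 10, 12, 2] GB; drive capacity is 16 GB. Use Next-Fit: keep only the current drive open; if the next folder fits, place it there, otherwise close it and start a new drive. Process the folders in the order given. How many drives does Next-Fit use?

Put 4 GB in drive 1; 12 GB remain.
Put 10 GB in drive 1; 2 GB remain.
Put 12 GB in drive 2; 4 GB remain.
Put 4 GB in drive 2; 0 GB remain.
Put 3 GB in drive 3; 13 GB remain.
Put 4 GB in drive 3; 9 GB remain.
Put 2 GB in drive 3; 7 GB remain.
Put 10 GB in drive 4; 6 GB remain.
Put 12 GB in drive 5; 4 GB remain.
Put 2 GB in drive 5; 2 GB remain.

5 drives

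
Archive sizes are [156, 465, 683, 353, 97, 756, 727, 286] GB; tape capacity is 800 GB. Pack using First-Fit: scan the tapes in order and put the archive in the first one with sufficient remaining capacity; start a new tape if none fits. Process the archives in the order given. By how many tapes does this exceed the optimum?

First-Fit: [156,465,97] [683] [353,286] [756] [727] → 5 tapes.
Total size 3523 GB; any packing needs at least ⌈3523/800⌉ = 5 tapes.
So 5 is already optimal.

0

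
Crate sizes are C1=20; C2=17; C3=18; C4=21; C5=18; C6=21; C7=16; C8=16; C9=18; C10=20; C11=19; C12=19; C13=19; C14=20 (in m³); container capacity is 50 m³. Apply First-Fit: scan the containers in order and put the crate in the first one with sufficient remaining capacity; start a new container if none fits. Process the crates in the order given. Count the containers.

C1 (20 m³) → container 1 (remaining 30 m³)
C2 (17 m³) → container 1 (remaining 13 m³)
C3 (18 m³) → container 2 (remaining 32 m³)
C4 (21 m³) → container 2 (remaining 11 m³)
C5 (18 m³) → container 3 (remaining 32 m³)
C6 (21 m³) → container 3 (remaining 11 m³)
C7 (16 m³) → container 4 (remaining 34 m³)
C8 (16 m³) → container 4 (remaining 18 m³)
C9 (18 m³) → container 4 (remaining 0 m³)
C10 (20 m³) → container 5 (remaining 30 m³)
C11 (19 m³) → container 5 (remaining 11 m³)
C12 (19 m³) → container 6 (remaining 31 m³)
C13 (19 m³) → container 6 (remaining 12 m³)
C14 (20 m³) → container 7 (remaining 30 m³)

7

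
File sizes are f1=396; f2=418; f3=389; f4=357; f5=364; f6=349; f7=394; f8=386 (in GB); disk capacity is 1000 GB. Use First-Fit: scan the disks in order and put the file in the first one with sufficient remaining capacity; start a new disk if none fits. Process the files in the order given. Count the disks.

4 disks

Put f1 (396 GB) in disk 1; 604 GB remain.
Put f2 (418 GB) in disk 1; 186 GB remain.
Put f3 (389 GB) in disk 2; 611 GB remain.
Put f4 (357 GB) in disk 2; 254 GB remain.
Put f5 (364 GB) in disk 3; 636 GB remain.
Put f6 (349 GB) in disk 3; 287 GB remain.
Put f7 (394 GB) in disk 4; 606 GB remain.
Put f8 (386 GB) in disk 4; 220 GB remain.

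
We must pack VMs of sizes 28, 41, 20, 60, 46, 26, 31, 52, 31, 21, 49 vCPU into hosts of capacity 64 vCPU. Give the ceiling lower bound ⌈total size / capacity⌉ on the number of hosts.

7

Total size = 28 + 41 + 20 + 60 + 46 + 26 + 31 + 52 + 31 + 21 + 49 = 405 vCPU.
⌈405 / 64⌉ = 7.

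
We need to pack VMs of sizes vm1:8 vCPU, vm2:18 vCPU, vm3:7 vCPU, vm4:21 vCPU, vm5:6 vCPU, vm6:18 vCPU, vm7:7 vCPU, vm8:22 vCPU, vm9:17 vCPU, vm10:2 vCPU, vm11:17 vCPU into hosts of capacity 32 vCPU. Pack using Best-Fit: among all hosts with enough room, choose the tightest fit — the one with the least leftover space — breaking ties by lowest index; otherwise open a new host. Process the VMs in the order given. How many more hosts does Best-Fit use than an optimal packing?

Best-Fit: [8,18,6] [7,21,2] [18,7] [22] [17] [17] → 6 hosts.
6 VMs exceed 16 vCPU (half the capacity), and no two of those can share a host, so at least 6 hosts are needed.
So 6 is already optimal.

0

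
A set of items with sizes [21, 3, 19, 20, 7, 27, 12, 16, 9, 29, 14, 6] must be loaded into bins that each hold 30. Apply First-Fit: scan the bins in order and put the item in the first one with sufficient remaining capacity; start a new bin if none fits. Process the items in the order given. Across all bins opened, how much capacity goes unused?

bin 1: place 21, 9 left
bin 1: place 3, 6 left
bin 2: place 19, 11 left
bin 3: place 20, 10 left
bin 2: place 7, 4 left
bin 4: place 27, 3 left
bin 5: place 12, 18 left
bin 5: place 16, 2 left
bin 3: place 9, 1 left
bin 6: place 29, 1 left
bin 7: place 14, 16 left
bin 1: place 6, 0 left
7 bins × 30 = 210; used 183; unused 27.

27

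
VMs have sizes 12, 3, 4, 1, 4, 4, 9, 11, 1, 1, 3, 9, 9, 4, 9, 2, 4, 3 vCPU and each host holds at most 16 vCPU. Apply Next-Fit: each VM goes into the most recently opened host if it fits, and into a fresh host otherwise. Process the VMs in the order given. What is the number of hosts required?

8

12 vCPU → host 1 (remaining 4 vCPU)
3 vCPU → host 1 (remaining 1 vCPU)
4 vCPU → host 2 (remaining 12 vCPU)
1 vCPU → host 2 (remaining 11 vCPU)
4 vCPU → host 2 (remaining 7 vCPU)
4 vCPU → host 2 (remaining 3 vCPU)
9 vCPU → host 3 (remaining 7 vCPU)
11 vCPU → host 4 (remaining 5 vCPU)
1 vCPU → host 4 (remaining 4 vCPU)
1 vCPU → host 4 (remaining 3 vCPU)
3 vCPU → host 4 (remaining 0 vCPU)
9 vCPU → host 5 (remaining 7 vCPU)
9 vCPU → host 6 (remaining 7 vCPU)
4 vCPU → host 6 (remaining 3 vCPU)
9 vCPU → host 7 (remaining 7 vCPU)
2 vCPU → host 7 (remaining 5 vCPU)
4 vCPU → host 7 (remaining 1 vCPU)
3 vCPU → host 8 (remaining 13 vCPU)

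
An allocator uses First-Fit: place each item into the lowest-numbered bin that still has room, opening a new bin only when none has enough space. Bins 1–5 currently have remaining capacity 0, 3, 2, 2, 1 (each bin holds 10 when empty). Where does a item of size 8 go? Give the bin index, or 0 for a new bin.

No bin has ≥ 8 free, so a new bin is opened.

0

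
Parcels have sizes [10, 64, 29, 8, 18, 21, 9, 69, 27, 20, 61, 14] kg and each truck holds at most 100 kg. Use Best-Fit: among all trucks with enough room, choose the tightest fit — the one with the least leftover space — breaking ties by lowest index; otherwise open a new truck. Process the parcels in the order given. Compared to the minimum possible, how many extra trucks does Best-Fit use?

Best-Fit: [10,64,8,18] [29,21,9,20,14] [69,27] [61] → 4 trucks.
Total size 350 kg; any packing needs at least ⌈350/100⌉ = 4 trucks.
So 4 is already optimal.

0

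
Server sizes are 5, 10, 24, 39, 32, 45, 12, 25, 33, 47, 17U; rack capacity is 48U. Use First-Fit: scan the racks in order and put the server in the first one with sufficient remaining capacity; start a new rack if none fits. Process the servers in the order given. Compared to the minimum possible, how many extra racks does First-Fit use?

0

First-Fit: [5,10,24] [39] [32,12] [45] [25,17] [33] [47] → 7 racks.
Total size 289U; any packing needs at least ⌈289/48⌉ = 7 racks.
So 7 is already optimal.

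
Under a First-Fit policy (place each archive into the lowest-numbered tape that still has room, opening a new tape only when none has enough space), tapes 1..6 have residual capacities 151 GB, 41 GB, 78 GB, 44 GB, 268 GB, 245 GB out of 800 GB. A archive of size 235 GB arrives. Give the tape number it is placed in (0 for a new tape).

5

Tapes with room: tape 5 (268 GB), tape 6 (245 GB).
The first with room is tape 5.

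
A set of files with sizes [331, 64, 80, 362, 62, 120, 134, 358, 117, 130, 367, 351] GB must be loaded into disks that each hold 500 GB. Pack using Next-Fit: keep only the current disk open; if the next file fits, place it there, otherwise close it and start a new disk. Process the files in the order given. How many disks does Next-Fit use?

Put 331 GB in disk 1; 169 GB remain.
Put 64 GB in disk 1; 105 GB remain.
Put 80 GB in disk 1; 25 GB remain.
Put 362 GB in disk 2; 138 GB remain.
Put 62 GB in disk 2; 76 GB remain.
Put 120 GB in disk 3; 380 GB remain.
Put 134 GB in disk 3; 246 GB remain.
Put 358 GB in disk 4; 142 GB remain.
Put 117 GB in disk 4; 25 GB remain.
Put 130 GB in disk 5; 370 GB remain.
Put 367 GB in disk 5; 3 GB remain.
Put 351 GB in disk 6; 149 GB remain.

6 disks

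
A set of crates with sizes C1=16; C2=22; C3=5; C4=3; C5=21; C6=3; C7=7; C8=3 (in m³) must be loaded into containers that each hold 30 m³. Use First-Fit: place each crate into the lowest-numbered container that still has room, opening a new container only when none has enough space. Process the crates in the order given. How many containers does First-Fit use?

3 containers

Put C1 (16 m³) in container 1; 14 m³ remain.
Put C2 (22 m³) in container 2; 8 m³ remain.
Put C3 (5 m³) in container 1; 9 m³ remain.
Put C4 (3 m³) in container 1; 6 m³ remain.
Put C5 (21 m³) in container 3; 9 m³ remain.
Put C6 (3 m³) in container 1; 3 m³ remain.
Put C7 (7 m³) in container 2; 1 m³ remain.
Put C8 (3 m³) in container 1; 0 m³ remain.
Final containers: [16,5,3,3,3] [22,7] [21].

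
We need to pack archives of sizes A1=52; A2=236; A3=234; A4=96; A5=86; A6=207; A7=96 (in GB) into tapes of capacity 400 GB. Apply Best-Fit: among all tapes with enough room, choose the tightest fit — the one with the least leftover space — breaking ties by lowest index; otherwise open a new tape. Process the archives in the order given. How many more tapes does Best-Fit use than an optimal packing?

Best-Fit: [52,236,96] [234,86] [207,96] → 3 tapes.
Total size 1007 GB; any packing needs at least ⌈1007/400⌉ = 3 tapes.
So 3 is already optimal.

0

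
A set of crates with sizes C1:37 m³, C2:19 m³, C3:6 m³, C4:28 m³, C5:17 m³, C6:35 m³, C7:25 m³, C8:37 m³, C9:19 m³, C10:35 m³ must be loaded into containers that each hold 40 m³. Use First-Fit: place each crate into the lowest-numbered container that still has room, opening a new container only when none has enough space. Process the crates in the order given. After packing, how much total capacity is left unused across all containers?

62

container 1: place C1 (37 m³), 3 m³ left
container 2: place C2 (19 m³), 21 m³ left
container 2: place C3 (6 m³), 15 m³ left
container 3: place C4 (28 m³), 12 m³ left
container 4: place C5 (17 m³), 23 m³ left
container 5: place C6 (35 m³), 5 m³ left
container 6: place C7 (25 m³), 15 m³ left
container 7: place C8 (37 m³), 3 m³ left
container 4: place C9 (19 m³), 4 m³ left
container 8: place C10 (35 m³), 5 m³ left
8 containers × 40 m³ = 320 m³; used 258 m³; unused 62 m³.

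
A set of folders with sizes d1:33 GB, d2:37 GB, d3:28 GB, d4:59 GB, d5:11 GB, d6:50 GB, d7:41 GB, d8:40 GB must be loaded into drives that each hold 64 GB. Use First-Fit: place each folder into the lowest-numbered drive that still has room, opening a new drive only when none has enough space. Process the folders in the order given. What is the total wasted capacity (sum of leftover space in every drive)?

85

drive 1: place d1 (33 GB), 31 GB left
drive 2: place d2 (37 GB), 27 GB left
drive 1: place d3 (28 GB), 3 GB left
drive 3: place d4 (59 GB), 5 GB left
drive 2: place d5 (11 GB), 16 GB left
drive 4: place d6 (50 GB), 14 GB left
drive 5: place d7 (41 GB), 23 GB left
drive 6: place d8 (40 GB), 24 GB left
6 drives × 64 GB = 384 GB; used 299 GB; unused 85 GB.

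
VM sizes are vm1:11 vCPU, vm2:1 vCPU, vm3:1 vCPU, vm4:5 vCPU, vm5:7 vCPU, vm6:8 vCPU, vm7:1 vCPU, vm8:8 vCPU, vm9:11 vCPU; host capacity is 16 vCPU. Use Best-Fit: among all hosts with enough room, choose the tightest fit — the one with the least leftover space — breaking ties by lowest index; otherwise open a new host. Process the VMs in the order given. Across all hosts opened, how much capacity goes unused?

11

Put vm1 (11 vCPU) in host 1; 5 vCPU remain.
Put vm2 (1 vCPU) in host 1; 4 vCPU remain.
Put vm3 (1 vCPU) in host 1; 3 vCPU remain.
Put vm4 (5 vCPU) in host 2; 11 vCPU remain.
Put vm5 (7 vCPU) in host 2; 4 vCPU remain.
Put vm6 (8 vCPU) in host 3; 8 vCPU remain.
Put vm7 (1 vCPU) in host 1; 2 vCPU remain.
Put vm8 (8 vCPU) in host 3; 0 vCPU remain.
Put vm9 (11 vCPU) in host 4; 5 vCPU remain.
4 hosts × 16 vCPU = 64 vCPU; used 53 vCPU; unused 11 vCPU.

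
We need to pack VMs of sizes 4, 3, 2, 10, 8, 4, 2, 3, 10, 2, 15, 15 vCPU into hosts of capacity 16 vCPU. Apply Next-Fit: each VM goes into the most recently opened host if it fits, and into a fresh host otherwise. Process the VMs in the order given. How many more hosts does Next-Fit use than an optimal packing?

Next-Fit: [4,3,2] [10] [8,4,2] [3,10,2] [15] [15] → 6 hosts.
Total size 78 vCPU; any packing needs at least ⌈78/16⌉ = 5 hosts.
An optimal packing achieves that bound: [15] [15] [10,4,2] [10,4,2] [8,3,3,2] → 5 hosts.
Excess: 6 − 5 = 1.

1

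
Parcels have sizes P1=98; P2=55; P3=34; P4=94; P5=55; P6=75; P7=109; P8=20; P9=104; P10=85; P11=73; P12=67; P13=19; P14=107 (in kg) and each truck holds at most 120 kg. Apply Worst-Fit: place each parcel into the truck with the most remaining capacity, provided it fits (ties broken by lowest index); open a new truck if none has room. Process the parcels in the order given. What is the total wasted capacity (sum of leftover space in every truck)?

325

P1 (98 kg) → truck 1 (remaining 22 kg)
P2 (55 kg) → truck 2 (remaining 65 kg)
P3 (34 kg) → truck 2 (remaining 31 kg)
P4 (94 kg) → truck 3 (remaining 26 kg)
P5 (55 kg) → truck 4 (remaining 65 kg)
P6 (75 kg) → truck 5 (remaining 45 kg)
P7 (109 kg) → truck 6 (remaining 11 kg)
P8 (20 kg) → truck 4 (remaining 45 kg)
P9 (104 kg) → truck 7 (remaining 16 kg)
P10 (85 kg) → truck 8 (remaining 35 kg)
P11 (73 kg) → truck 9 (remaining 47 kg)
P12 (67 kg) → truck 10 (remaining 53 kg)
P13 (19 kg) → truck 10 (remaining 34 kg)
P14 (107 kg) → truck 11 (remaining 13 kg)
11 trucks × 120 kg = 1320 kg; used 995 kg; unused 325 kg.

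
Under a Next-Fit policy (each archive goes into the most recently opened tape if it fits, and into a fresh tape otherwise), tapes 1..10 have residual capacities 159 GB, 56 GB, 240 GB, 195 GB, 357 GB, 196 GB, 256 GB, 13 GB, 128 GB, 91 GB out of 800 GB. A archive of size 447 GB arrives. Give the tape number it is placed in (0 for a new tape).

0

Next-Fit only looks at tape 10, which has 91 GB free.
447 GB does not fit, so a new tape is opened.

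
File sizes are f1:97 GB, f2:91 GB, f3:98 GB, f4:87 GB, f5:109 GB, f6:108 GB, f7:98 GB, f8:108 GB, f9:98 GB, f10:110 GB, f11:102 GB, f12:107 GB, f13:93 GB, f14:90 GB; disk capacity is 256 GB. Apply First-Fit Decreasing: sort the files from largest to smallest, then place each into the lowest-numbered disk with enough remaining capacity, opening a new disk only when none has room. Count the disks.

Sorted descending: 110, 109, 108, 108, 107, 102, 98, 98, 98, 97, 93, 91, 90, 87.
110 GB → disk 1 (remaining 146 GB)
109 GB → disk 1 (remaining 37 GB)
108 GB → disk 2 (remaining 148 GB)
108 GB → disk 2 (remaining 40 GB)
107 GB → disk 3 (remaining 149 GB)
102 GB → disk 3 (remaining 47 GB)
98 GB → disk 4 (remaining 158 GB)
98 GB → disk 4 (remaining 60 GB)
98 GB → disk 5 (remaining 158 GB)
97 GB → disk 5 (remaining 61 GB)
93 GB → disk 6 (remaining 163 GB)
91 GB → disk 6 (remaining 72 GB)
90 GB → disk 7 (remaining 166 GB)
87 GB → disk 7 (remaining 79 GB)
Final disks: [110,109] [108,108] [107,102] [98,98] [98,97] [93,91] [90,87].

7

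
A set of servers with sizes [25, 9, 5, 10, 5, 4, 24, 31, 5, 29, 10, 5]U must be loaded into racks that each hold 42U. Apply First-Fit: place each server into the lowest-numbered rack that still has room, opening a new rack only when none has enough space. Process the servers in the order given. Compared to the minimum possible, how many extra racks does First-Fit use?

First-Fit: [25,9,5] [10,5,4,5,10,5] [24] [31] [29] → 5 racks.
Total size 162U; any packing needs at least ⌈162/42⌉ = 4 racks.
An optimal packing achieves that bound: [31,10] [29,10] [25,5,5,5] [24,9,5,4] → 4 racks.
Excess: 5 − 4 = 1.

1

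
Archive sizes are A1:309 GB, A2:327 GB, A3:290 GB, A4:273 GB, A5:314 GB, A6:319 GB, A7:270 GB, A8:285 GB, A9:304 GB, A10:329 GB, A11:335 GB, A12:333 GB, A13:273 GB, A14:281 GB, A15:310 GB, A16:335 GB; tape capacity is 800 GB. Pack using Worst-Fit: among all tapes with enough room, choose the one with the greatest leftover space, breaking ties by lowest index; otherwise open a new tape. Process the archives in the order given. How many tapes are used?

8 tapes

Put A1 (309 GB) in tape 1; 491 GB remain.
Put A2 (327 GB) in tape 1; 164 GB remain.
Put A3 (290 GB) in tape 2; 510 GB remain.
Put A4 (273 GB) in tape 2; 237 GB remain.
Put A5 (314 GB) in tape 3; 486 GB remain.
Put A6 (319 GB) in tape 3; 167 GB remain.
Put A7 (270 GB) in tape 4; 530 GB remain.
Put A8 (285 GB) in tape 4; 245 GB remain.
Put A9 (304 GB) in tape 5; 496 GB remain.
Put A10 (329 GB) in tape 5; 167 GB remain.
Put A11 (335 GB) in tape 6; 465 GB remain.
Put A12 (333 GB) in tape 6; 132 GB remain.
Put A13 (273 GB) in tape 7; 527 GB remain.
Put A14 (281 GB) in tape 7; 246 GB remain.
Put A15 (310 GB) in tape 8; 490 GB remain.
Put A16 (335 GB) in tape 8; 155 GB remain.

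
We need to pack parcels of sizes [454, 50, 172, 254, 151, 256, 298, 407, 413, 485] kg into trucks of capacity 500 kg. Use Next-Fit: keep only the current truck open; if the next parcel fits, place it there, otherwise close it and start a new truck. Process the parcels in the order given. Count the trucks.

Put 454 kg in truck 1; 46 kg remain.
Put 50 kg in truck 2; 450 kg remain.
Put 172 kg in truck 2; 278 kg remain.
Put 254 kg in truck 2; 24 kg remain.
Put 151 kg in truck 3; 349 kg remain.
Put 256 kg in truck 3; 93 kg remain.
Put 298 kg in truck 4; 202 kg remain.
Put 407 kg in truck 5; 93 kg remain.
Put 413 kg in truck 6; 87 kg remain.
Put 485 kg in truck 7; 15 kg remain.
Final trucks: [454] [50,172,254] [151,256] [298] [407] [413] [485].

7 trucks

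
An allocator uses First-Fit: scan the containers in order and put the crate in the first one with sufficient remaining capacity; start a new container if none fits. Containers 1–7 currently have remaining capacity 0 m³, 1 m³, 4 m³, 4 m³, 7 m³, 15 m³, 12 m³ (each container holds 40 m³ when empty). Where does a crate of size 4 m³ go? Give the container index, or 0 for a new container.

Containers with room: container 3 (4 m³), container 4 (4 m³), container 5 (7 m³), container 6 (15 m³), container 7 (12 m³).
The first with room is container 3.

3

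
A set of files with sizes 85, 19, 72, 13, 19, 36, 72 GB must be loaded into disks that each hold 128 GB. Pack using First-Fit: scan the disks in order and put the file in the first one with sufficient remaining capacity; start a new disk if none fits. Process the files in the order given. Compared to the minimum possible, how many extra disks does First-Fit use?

0

First-Fit: [85,19,13] [72,19,36] [72] → 3 disks.
Total size 316 GB; any packing needs at least ⌈316/128⌉ = 3 disks.
So 3 is already optimal.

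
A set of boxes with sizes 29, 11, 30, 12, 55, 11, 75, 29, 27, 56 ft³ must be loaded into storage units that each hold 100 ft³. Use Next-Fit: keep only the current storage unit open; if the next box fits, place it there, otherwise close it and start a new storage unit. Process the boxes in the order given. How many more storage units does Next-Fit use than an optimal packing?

Next-Fit: [29,11,30,12] [55,11] [75] [29,27] [56] → 5 storage units.
Total size 335 ft³; any packing needs at least ⌈335/100⌉ = 4 storage units.
An optimal packing achieves that bound: [75,12,11] [56,30,11] [55,29] [29,27] → 4 storage units.
Excess: 5 − 4 = 1.

1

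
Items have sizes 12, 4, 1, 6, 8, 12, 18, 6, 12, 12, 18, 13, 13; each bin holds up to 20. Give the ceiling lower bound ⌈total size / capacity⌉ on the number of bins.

7 bins

Total size = 12 + 4 + 1 + 6 + 8 + 12 + 18 + 6 + 12 + 12 + 18 + 13 + 13 = 135.
⌈135 / 20⌉ = 7.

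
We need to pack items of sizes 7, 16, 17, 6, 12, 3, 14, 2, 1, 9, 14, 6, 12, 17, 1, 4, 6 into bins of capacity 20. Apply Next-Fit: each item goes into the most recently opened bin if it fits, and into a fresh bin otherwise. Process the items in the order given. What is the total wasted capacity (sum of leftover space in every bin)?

53

7 → bin 1 (remaining 13)
16 → bin 2 (remaining 4)
17 → bin 3 (remaining 3)
6 → bin 4 (remaining 14)
12 → bin 4 (remaining 2)
3 → bin 5 (remaining 17)
14 → bin 5 (remaining 3)
2 → bin 5 (remaining 1)
1 → bin 5 (remaining 0)
9 → bin 6 (remaining 11)
14 → bin 7 (remaining 6)
6 → bin 7 (remaining 0)
12 → bin 8 (remaining 8)
17 → bin 9 (remaining 3)
1 → bin 9 (remaining 2)
4 → bin 10 (remaining 16)
6 → bin 10 (remaining 10)
10 bins × 20 = 200; used 147; unused 53.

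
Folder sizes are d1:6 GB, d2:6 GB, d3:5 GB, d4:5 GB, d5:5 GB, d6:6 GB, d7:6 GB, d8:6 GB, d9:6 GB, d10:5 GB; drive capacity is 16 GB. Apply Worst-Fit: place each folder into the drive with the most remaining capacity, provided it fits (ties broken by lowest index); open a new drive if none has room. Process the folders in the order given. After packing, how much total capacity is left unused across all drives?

Put d1 (6 GB) in drive 1; 10 GB remain.
Put d2 (6 GB) in drive 1; 4 GB remain.
Put d3 (5 GB) in drive 2; 11 GB remain.
Put d4 (5 GB) in drive 2; 6 GB remain.
Put d5 (5 GB) in drive 2; 1 GB remain.
Put d6 (6 GB) in drive 3; 10 GB remain.
Put d7 (6 GB) in drive 3; 4 GB remain.
Put d8 (6 GB) in drive 4; 10 GB remain.
Put d9 (6 GB) in drive 4; 4 GB remain.
Put d10 (5 GB) in drive 5; 11 GB remain.
5 drives × 16 GB = 80 GB; used 56 GB; unused 24 GB.

24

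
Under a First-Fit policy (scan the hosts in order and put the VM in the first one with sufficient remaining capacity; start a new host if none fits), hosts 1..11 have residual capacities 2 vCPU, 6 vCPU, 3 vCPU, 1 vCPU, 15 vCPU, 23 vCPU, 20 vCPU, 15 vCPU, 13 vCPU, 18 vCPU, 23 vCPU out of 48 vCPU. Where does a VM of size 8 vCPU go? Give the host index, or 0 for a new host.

5

Hosts with room: host 5 (15 vCPU), host 6 (23 vCPU), host 7 (20 vCPU), host 8 (15 vCPU), host 9 (13 vCPU), host 10 (18 vCPU), host 11 (23 vCPU).
The first with room is host 5.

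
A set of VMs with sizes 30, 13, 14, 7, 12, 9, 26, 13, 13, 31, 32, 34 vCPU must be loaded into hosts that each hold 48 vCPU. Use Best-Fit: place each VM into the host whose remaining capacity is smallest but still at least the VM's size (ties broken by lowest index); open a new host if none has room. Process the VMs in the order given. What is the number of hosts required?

host 1: place 30 vCPU, 18 vCPU left
host 1: place 13 vCPU, 5 vCPU left
host 2: place 14 vCPU, 34 vCPU left
host 2: place 7 vCPU, 27 vCPU left
host 2: place 12 vCPU, 15 vCPU left
host 2: place 9 vCPU, 6 vCPU left
host 3: place 26 vCPU, 22 vCPU left
host 3: place 13 vCPU, 9 vCPU left
host 4: place 13 vCPU, 35 vCPU left
host 4: place 31 vCPU, 4 vCPU left
host 5: place 32 vCPU, 16 vCPU left
host 6: place 34 vCPU, 14 vCPU left
Final hosts: [30,13] [14,7,12,9] [26,13] [13,31] [32] [34].

6 hosts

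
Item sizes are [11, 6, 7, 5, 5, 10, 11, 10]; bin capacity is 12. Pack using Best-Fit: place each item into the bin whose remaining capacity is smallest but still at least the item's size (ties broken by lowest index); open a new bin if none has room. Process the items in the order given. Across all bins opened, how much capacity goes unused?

bin 1: place 11, 1 left
bin 2: place 6, 6 left
bin 3: place 7, 5 left
bin 3: place 5, 0 left
bin 2: place 5, 1 left
bin 4: place 10, 2 left
bin 5: place 11, 1 left
bin 6: place 10, 2 left
6 bins × 12 = 72; used 65; unused 7.

7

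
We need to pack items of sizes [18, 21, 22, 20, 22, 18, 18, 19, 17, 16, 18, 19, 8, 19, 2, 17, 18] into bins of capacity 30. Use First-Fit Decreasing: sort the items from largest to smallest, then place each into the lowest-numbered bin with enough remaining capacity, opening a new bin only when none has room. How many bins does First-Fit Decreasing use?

Sorted descending: 22, 22, 21, 20, 19, 19, 19, 18, 18, 18, 18, 18, 17, 17, 16, 8, 2.
Put 22 in bin 1; 8 remain.
Put 22 in bin 2; 8 remain.
Put 21 in bin 3; 9 remain.
Put 20 in bin 4; 10 remain.
Put 19 in bin 5; 11 remain.
Put 19 in bin 6; 11 remain.
Put 19 in bin 7; 11 remain.
Put 18 in bin 8; 12 remain.
Put 18 in bin 9; 12 remain.
Put 18 in bin 10; 12 remain.
Put 18 in bin 11; 12 remain.
Put 18 in bin 12; 12 remain.
Put 17 in bin 13; 13 remain.
Put 17 in bin 14; 13 remain.
Put 16 in bin 15; 14 remain.
Put 8 in bin 1; 0 remain.
Put 2 in bin 2; 6 remain.

15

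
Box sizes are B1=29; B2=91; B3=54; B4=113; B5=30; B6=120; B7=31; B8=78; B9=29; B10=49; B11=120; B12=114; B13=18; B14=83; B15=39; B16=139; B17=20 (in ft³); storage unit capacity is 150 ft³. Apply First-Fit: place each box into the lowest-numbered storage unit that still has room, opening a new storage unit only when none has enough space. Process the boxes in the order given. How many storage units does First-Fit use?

9

B1 (29 ft³) → storage unit 1 (remaining 121 ft³)
B2 (91 ft³) → storage unit 1 (remaining 30 ft³)
B3 (54 ft³) → storage unit 2 (remaining 96 ft³)
B4 (113 ft³) → storage unit 3 (remaining 37 ft³)
B5 (30 ft³) → storage unit 1 (remaining 0 ft³)
B6 (120 ft³) → storage unit 4 (remaining 30 ft³)
B7 (31 ft³) → storage unit 2 (remaining 65 ft³)
B8 (78 ft³) → storage unit 5 (remaining 72 ft³)
B9 (29 ft³) → storage unit 2 (remaining 36 ft³)
B10 (49 ft³) → storage unit 5 (remaining 23 ft³)
B11 (120 ft³) → storage unit 6 (remaining 30 ft³)
B12 (114 ft³) → storage unit 7 (remaining 36 ft³)
B13 (18 ft³) → storage unit 2 (remaining 18 ft³)
B14 (83 ft³) → storage unit 8 (remaining 67 ft³)
B15 (39 ft³) → storage unit 8 (remaining 28 ft³)
B16 (139 ft³) → storage unit 9 (remaining 11 ft³)
B17 (20 ft³) → storage unit 3 (remaining 17 ft³)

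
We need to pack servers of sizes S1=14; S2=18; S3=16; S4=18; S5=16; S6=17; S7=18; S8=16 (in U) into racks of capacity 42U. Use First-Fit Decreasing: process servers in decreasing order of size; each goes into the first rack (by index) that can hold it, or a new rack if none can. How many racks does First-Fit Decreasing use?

Sorted descending: 18, 18, 18, 17, 16, 16, 16, 14.
18U → rack 1 (remaining 24U)
18U → rack 1 (remaining 6U)
18U → rack 2 (remaining 24U)
17U → rack 2 (remaining 7U)
16U → rack 3 (remaining 26U)
16U → rack 3 (remaining 10U)
16U → rack 4 (remaining 26U)
14U → rack 4 (remaining 12U)
Final racks: [18,18] [18,17] [16,16] [16,14].

4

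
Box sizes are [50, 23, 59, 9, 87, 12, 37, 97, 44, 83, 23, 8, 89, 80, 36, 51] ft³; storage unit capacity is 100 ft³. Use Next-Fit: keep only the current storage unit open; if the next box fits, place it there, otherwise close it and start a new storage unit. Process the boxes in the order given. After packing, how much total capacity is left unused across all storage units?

storage unit 1: place 50 ft³, 50 ft³ left
storage unit 1: place 23 ft³, 27 ft³ left
storage unit 2: place 59 ft³, 41 ft³ left
storage unit 2: place 9 ft³, 32 ft³ left
storage unit 3: place 87 ft³, 13 ft³ left
storage unit 3: place 12 ft³, 1 ft³ left
storage unit 4: place 37 ft³, 63 ft³ left
storage unit 5: place 97 ft³, 3 ft³ left
storage unit 6: place 44 ft³, 56 ft³ left
storage unit 7: place 83 ft³, 17 ft³ left
storage unit 8: place 23 ft³, 77 ft³ left
storage unit 8: place 8 ft³, 69 ft³ left
storage unit 9: place 89 ft³, 11 ft³ left
storage unit 10: place 80 ft³, 20 ft³ left
storage unit 11: place 36 ft³, 64 ft³ left
storage unit 11: place 51 ft³, 13 ft³ left
11 storage units × 100 ft³ = 1100 ft³; used 788 ft³; unused 312 ft³.

312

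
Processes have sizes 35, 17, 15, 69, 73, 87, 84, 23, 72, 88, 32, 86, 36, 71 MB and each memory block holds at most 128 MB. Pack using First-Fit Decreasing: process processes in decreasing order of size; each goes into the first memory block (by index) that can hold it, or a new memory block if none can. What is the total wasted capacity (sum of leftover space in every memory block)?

Sorted descending: 88, 87, 86, 84, 73, 72, 71, 69, 36, 35, 32, 23, 17, 15.
Put 88 MB in memory block 1; 40 MB remain.
Put 87 MB in memory block 2; 41 MB remain.
Put 86 MB in memory block 3; 42 MB remain.
Put 84 MB in memory block 4; 44 MB remain.
Put 73 MB in memory block 5; 55 MB remain.
Put 72 MB in memory block 6; 56 MB remain.
Put 71 MB in memory block 7; 57 MB remain.
Put 69 MB in memory block 8; 59 MB remain.
Put 36 MB in memory block 1; 4 MB remain.
Put 35 MB in memory block 2; 6 MB remain.
Put 32 MB in memory block 3; 10 MB remain.
Put 23 MB in memory block 4; 21 MB remain.
Put 17 MB in memory block 4; 4 MB remain.
Put 15 MB in memory block 5; 40 MB remain.
8 memory blocks × 128 MB = 1024 MB; used 788 MB; unused 236 MB.

236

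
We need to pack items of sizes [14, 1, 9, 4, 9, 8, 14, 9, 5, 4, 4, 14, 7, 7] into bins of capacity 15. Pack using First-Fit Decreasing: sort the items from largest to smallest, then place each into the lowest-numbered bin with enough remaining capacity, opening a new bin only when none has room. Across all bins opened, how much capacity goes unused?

11

Sorted descending: 14, 14, 14, 9, 9, 9, 8, 7, 7, 5, 4, 4, 4, 1.
Put 14 in bin 1; 1 remain.
Put 14 in bin 2; 1 remain.
Put 14 in bin 3; 1 remain.
Put 9 in bin 4; 6 remain.
Put 9 in bin 5; 6 remain.
Put 9 in bin 6; 6 remain.
Put 8 in bin 7; 7 remain.
Put 7 in bin 7; 0 remain.
Put 7 in bin 8; 8 remain.
Put 5 in bin 4; 1 remain.
Put 4 in bin 5; 2 remain.
Put 4 in bin 6; 2 remain.
Put 4 in bin 8; 4 remain.
Put 1 in bin 1; 0 remain.
8 bins × 15 = 120; used 109; unused 11.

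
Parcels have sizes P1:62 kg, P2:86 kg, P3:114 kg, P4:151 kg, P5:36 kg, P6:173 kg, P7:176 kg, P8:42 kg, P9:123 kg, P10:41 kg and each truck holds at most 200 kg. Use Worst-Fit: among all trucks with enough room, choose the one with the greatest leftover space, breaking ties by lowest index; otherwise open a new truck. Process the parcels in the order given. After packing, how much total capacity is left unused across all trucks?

P1 (62 kg) → truck 1 (remaining 138 kg)
P2 (86 kg) → truck 1 (remaining 52 kg)
P3 (114 kg) → truck 2 (remaining 86 kg)
P4 (151 kg) → truck 3 (remaining 49 kg)
P5 (36 kg) → truck 2 (remaining 50 kg)
P6 (173 kg) → truck 4 (remaining 27 kg)
P7 (176 kg) → truck 5 (remaining 24 kg)
P8 (42 kg) → truck 1 (remaining 10 kg)
P9 (123 kg) → truck 6 (remaining 77 kg)
P10 (41 kg) → truck 6 (remaining 36 kg)
6 trucks × 200 kg = 1200 kg; used 1004 kg; unused 196 kg.

196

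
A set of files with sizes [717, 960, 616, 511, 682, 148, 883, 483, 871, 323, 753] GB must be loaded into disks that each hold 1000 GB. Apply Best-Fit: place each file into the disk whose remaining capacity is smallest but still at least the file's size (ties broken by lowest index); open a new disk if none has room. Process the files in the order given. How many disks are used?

8

Put 717 GB in disk 1; 283 GB remain.
Put 960 GB in disk 2; 40 GB remain.
Put 616 GB in disk 3; 384 GB remain.
Put 511 GB in disk 4; 489 GB remain.
Put 682 GB in disk 5; 318 GB remain.
Put 148 GB in disk 1; 135 GB remain.
Put 883 GB in disk 6; 117 GB remain.
Put 483 GB in disk 4; 6 GB remain.
Put 871 GB in disk 7; 129 GB remain.
Put 323 GB in disk 3; 61 GB remain.
Put 753 GB in disk 8; 247 GB remain.
Final disks: [717,148] [960] [616,323] [511,483] [682] [883] [871] [753].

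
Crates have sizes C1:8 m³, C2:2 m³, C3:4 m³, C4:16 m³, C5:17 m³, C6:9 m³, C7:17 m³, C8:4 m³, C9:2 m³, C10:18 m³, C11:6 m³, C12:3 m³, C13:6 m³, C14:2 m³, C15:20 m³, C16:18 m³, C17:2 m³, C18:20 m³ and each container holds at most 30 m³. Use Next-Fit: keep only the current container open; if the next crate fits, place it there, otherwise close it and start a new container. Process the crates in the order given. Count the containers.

C1 (8 m³) → container 1 (remaining 22 m³)
C2 (2 m³) → container 1 (remaining 20 m³)
C3 (4 m³) → container 1 (remaining 16 m³)
C4 (16 m³) → container 1 (remaining 0 m³)
C5 (17 m³) → container 2 (remaining 13 m³)
C6 (9 m³) → container 2 (remaining 4 m³)
C7 (17 m³) → container 3 (remaining 13 m³)
C8 (4 m³) → container 3 (remaining 9 m³)
C9 (2 m³) → container 3 (remaining 7 m³)
C10 (18 m³) → container 4 (remaining 12 m³)
C11 (6 m³) → container 4 (remaining 6 m³)
C12 (3 m³) → container 4 (remaining 3 m³)
C13 (6 m³) → container 5 (remaining 24 m³)
C14 (2 m³) → container 5 (remaining 22 m³)
C15 (20 m³) → container 5 (remaining 2 m³)
C16 (18 m³) → container 6 (remaining 12 m³)
C17 (2 m³) → container 6 (remaining 10 m³)
C18 (20 m³) → container 7 (remaining 10 m³)
Final containers: [8,2,4,16] [17,9] [17,4,2] [18,6,3] [6,2,20] [18,2] [20].

7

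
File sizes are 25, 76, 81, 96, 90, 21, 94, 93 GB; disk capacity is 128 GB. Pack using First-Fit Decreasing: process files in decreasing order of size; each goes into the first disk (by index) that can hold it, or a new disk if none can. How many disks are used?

Sorted descending: 96, 94, 93, 90, 81, 76, 25, 21.
96 GB → disk 1 (remaining 32 GB)
94 GB → disk 2 (remaining 34 GB)
93 GB → disk 3 (remaining 35 GB)
90 GB → disk 4 (remaining 38 GB)
81 GB → disk 5 (remaining 47 GB)
76 GB → disk 6 (remaining 52 GB)
25 GB → disk 1 (remaining 7 GB)
21 GB → disk 2 (remaining 13 GB)
Final disks: [96,25] [94,21] [93] [90] [81] [76].

6 disks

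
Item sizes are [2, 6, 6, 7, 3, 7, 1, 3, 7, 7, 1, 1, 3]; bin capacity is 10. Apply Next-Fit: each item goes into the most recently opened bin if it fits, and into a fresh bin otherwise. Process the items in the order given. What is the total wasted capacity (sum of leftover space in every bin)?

16

Put 2 in bin 1; 8 remain.
Put 6 in bin 1; 2 remain.
Put 6 in bin 2; 4 remain.
Put 7 in bin 3; 3 remain.
Put 3 in bin 3; 0 remain.
Put 7 in bin 4; 3 remain.
Put 1 in bin 4; 2 remain.
Put 3 in bin 5; 7 remain.
Put 7 in bin 5; 0 remain.
Put 7 in bin 6; 3 remain.
Put 1 in bin 6; 2 remain.
Put 1 in bin 6; 1 remain.
Put 3 in bin 7; 7 remain.
7 bins × 10 = 70; used 54; unused 16.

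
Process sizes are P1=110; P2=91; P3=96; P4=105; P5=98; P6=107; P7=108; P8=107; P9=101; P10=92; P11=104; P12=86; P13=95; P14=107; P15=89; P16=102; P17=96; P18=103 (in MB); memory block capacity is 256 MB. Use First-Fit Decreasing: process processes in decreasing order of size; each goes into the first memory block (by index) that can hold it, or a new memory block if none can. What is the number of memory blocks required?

Sorted descending: 110, 108, 107, 107, 107, 105, 104, 103, 102, 101, 98, 96, 96, 95, 92, 91, 89, 86.
Put 110 MB in memory block 1; 146 MB remain.
Put 108 MB in memory block 1; 38 MB remain.
Put 107 MB in memory block 2; 149 MB remain.
Put 107 MB in memory block 2; 42 MB remain.
Put 107 MB in memory block 3; 149 MB remain.
Put 105 MB in memory block 3; 44 MB remain.
Put 104 MB in memory block 4; 152 MB remain.
Put 103 MB in memory block 4; 49 MB remain.
Put 102 MB in memory block 5; 154 MB remain.
Put 101 MB in memory block 5; 53 MB remain.
Put 98 MB in memory block 6; 158 MB remain.
Put 96 MB in memory block 6; 62 MB remain.
Put 96 MB in memory block 7; 160 MB remain.
Put 95 MB in memory block 7; 65 MB remain.
Put 92 MB in memory block 8; 164 MB remain.
Put 91 MB in memory block 8; 73 MB remain.
Put 89 MB in memory block 9; 167 MB remain.
Put 86 MB in memory block 9; 81 MB remain.
Final memory blocks: [110,108] [107,107] [107,105] [104,103] [102,101] [98,96] [96,95] [92,91] [89,86].

9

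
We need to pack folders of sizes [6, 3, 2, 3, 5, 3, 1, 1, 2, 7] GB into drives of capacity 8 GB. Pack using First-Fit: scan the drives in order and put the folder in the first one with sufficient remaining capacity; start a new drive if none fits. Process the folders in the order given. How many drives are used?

drive 1: place 6 GB, 2 GB left
drive 2: place 3 GB, 5 GB left
drive 1: place 2 GB, 0 GB left
drive 2: place 3 GB, 2 GB left
drive 3: place 5 GB, 3 GB left
drive 3: place 3 GB, 0 GB left
drive 2: place 1 GB, 1 GB left
drive 2: place 1 GB, 0 GB left
drive 4: place 2 GB, 6 GB left
drive 5: place 7 GB, 1 GB left
Final drives: [6,2] [3,3,1,1] [5,3] [2] [7].

5 drives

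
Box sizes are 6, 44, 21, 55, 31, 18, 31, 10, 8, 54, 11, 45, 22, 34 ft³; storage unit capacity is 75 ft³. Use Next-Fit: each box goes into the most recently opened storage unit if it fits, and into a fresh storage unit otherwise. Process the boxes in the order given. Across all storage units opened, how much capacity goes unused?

135

Put 6 ft³ in storage unit 1; 69 ft³ remain.
Put 44 ft³ in storage unit 1; 25 ft³ remain.
Put 21 ft³ in storage unit 1; 4 ft³ remain.
Put 55 ft³ in storage unit 2; 20 ft³ remain.
Put 31 ft³ in storage unit 3; 44 ft³ remain.
Put 18 ft³ in storage unit 3; 26 ft³ remain.
Put 31 ft³ in storage unit 4; 44 ft³ remain.
Put 10 ft³ in storage unit 4; 34 ft³ remain.
Put 8 ft³ in storage unit 4; 26 ft³ remain.
Put 54 ft³ in storage unit 5; 21 ft³ remain.
Put 11 ft³ in storage unit 5; 10 ft³ remain.
Put 45 ft³ in storage unit 6; 30 ft³ remain.
Put 22 ft³ in storage unit 6; 8 ft³ remain.
Put 34 ft³ in storage unit 7; 41 ft³ remain.
7 storage units × 75 ft³ = 525 ft³; used 390 ft³; unused 135 ft³.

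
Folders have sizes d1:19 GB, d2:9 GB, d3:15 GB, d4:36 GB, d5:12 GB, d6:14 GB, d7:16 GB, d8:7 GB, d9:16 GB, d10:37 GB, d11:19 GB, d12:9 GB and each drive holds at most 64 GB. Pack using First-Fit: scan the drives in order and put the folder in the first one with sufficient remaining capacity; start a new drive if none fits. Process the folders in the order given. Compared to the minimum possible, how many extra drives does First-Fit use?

0

First-Fit: [19,9,15,12,7] [36,14,9] [16,16,19] [37] → 4 drives.
Total size 209 GB; any packing needs at least ⌈209/64⌉ = 4 drives.
So 4 is already optimal.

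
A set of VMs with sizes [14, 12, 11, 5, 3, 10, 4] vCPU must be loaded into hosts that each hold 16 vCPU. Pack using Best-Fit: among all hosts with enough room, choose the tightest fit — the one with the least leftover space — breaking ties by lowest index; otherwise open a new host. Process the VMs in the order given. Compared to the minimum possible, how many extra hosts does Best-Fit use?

0

Best-Fit: [14] [12,3] [11,5] [10,4] → 4 hosts.
Total size 59 vCPU; any packing needs at least ⌈59/16⌉ = 4 hosts.
So 4 is already optimal.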